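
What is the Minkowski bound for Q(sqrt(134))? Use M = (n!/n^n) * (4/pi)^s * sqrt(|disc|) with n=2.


d = 134, d mod 4 = 2, so disc(K) = 4d = 536; |disc(K)| = 536
Real quadratic field, so n = 2, s = r2 = 0, r1 = 2
M = (n!/n^n) * (4/pi)^s * sqrt(|disc(K)|) = (2!/2^2) * (4/pi)^0 * sqrt(536)
= 0.5 * 1.000000 * 23.151674
= 11.5758

11.5758


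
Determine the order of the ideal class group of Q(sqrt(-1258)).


K = Q(sqrt(-1258)). d mod 4 = 2, so D = disc(K) = 4d = -5032
h(K) equals the number of primitive reduced positive-definite forms (a, b, c) = a*x^2 + b*x*y + c*y^2 with b^2 - 4ac = D,
where reduced means |b| <= a <= c, with b >= 0 whenever |b| = a or a = c, and primitive means gcd(a, b, c) = 1.
Reduced forces 3a^2 <= |D| = 5032, so 1 <= a <= 40; b must have the parity of D, and c = (b^2 - D)/(4a) must be an integer >= a.
Enumerate a = 1..40, b in [-a, a]:
  a=1: (1, 0, 1258)  [1]
  a=2: (2, 0, 629)  [1]
  a=3..6: none
  a=7: (7, -6, 181), (7, 6, 181)  [2]
  a=8..12: none
  a=13: (13, -8, 98), (13, 8, 98)  [2]
  a=14: (14, -8, 91), (14, 8, 91)  [2]
  a=15..16: none
  a=17: (17, 0, 74)  [1]
  a=18..25: none
  a=26: (26, -8, 49), (26, 8, 49)  [2]
  a=27..33: none
  a=34: (34, 0, 37)  [1]
  a=35..40: none
Total reduced forms: 1 + 1 + 2 + 2 + 2 + 1 + 2 + 1 = 12
h = 12

12


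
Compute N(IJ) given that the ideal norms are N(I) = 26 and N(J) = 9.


N(IJ) = N(I) * N(J)
= 26 * 9
= 234

234


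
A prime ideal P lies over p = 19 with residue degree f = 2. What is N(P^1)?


N(P^a) = p^(a*f)
= 19^(1*2)
= 19^2
= 361

361


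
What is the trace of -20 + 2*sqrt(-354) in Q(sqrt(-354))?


Tr(a + b*sqrt(d)) = (a + b*sqrt(d)) + (a - b*sqrt(d)) = 2a
= 2 * (-20)
= -40

-40


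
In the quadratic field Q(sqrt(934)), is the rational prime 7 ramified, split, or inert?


K = Q(sqrt(934)). Since d mod 4 = 2, disc(K) = 3736.
Check p | disc: 3736 mod 7 = 5.
p does not divide disc. Compute Legendre symbol (d/p):
3^((7-1)/2) mod 7 = -1
(d/p) = -1, so p is inert: (p) stays prime with e=1, f=2, g=1.
Therefore p is inert.

inert


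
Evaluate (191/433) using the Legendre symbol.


p = 433 is prime, so compute (191/433) with the reciprocity algorithm (Jacobi-symbol steps: pull out 2s via (2/n), flip via reciprocity, reduce):
  reciprocity: (191/433) -> +(433/191)
  reduce: (51/191)
  reciprocity: (51/191) -> -(191/51)
  reduce: (38/51)
  pull out 2: (2/51) = -1  (since 51 mod 8 = 3)
  reciprocity: (19/51) -> -(51/19)
  reduce: (13/19)
  reciprocity: (13/19) -> +(19/13)
  reduce: (6/13)
  pull out 2: (2/13) = -1  (since 13 mod 8 = 5)
  reciprocity: (3/13) -> +(13/3)
  reduce: (1/3)
  (1/3) = 1
Product of signs = 1
(191/433) = 1

1


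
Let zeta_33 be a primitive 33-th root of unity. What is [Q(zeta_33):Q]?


The degree equals Euler's totient phi(33).
33 = 3 * 11
phi(33) = 20

20


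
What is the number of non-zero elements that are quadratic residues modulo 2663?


For prime p, the number of non-zero quadratic residues is (p-1)/2.
= (2663-1)/2
= 1331

1331


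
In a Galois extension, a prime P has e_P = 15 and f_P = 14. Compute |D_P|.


|D_P| = e * f
= 15 * 14
= 210

210


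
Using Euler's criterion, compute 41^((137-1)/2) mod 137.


p = 137 is prime and the exponent is (p-1)/2 = 68, so by Euler's criterion 41^68 = (41/137) = +1 or -1 mod 137.
Compute by square-and-multiply:
  68 = 64 + 4 (binary 1000100)
  Repeated squaring mod 137: 41^1 = 41, 41^2 = 37, 41^4 = 136, 41^8 = 1, 41^16 = 1, 41^32 = 1, 41^64 = 1
  41^68 = 41^64 * 41^4 = 1 * 136 mod 137
    1 * 136 = 136 = 136 mod 137
  41^68 = 136 mod 137
Result 136 = p - 1 = -1 mod 137: 41 is a quadratic non-residue mod 137. As a residue in [0, p-1] the value is 136.
41^68 mod 137 = 136

136


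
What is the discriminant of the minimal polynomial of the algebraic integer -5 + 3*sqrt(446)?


The element -5 + 3*sqrt(446) has minimal polynomial:
x^2 + 10*x - 3989
Discriminant = (10)^2 - 4*(-3989)
= 100 + 15956
= 16056

16056


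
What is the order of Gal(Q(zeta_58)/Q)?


|Gal(Q(zeta_58)/Q)| = phi(58)
= 28

28


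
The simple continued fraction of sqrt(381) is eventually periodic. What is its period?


Run the CF algorithm for sqrt(381).
a_0 = floor(sqrt(381)) = 19; set m_0=0, q_0=1.
Recurrence: m' = q*a - m,  q' = (d - m'^2)/q,  a' = floor((a_0 + m')/q').
  step 1: m=19, q=20, a=1
  step 2: m=1, q=19, a=1
  step 3: m=18, q=3, a=12
  step 4: m=18, q=19, a=1
  step 5: m=1, q=20, a=1
  step 6: m=19, q=1, a=38
a_6 = 2*a_0 = 38, so the period closes here.
sqrt(381) = [19; 1, 1, 12, 1, 1, 38]
Period length = 6

6


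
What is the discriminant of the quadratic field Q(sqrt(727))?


For K = Q(sqrt(d)) with d squarefree: disc(K) = d if d = 1 mod 4, and disc(K) = 4d if d = 2 or 3 mod 4.
Here d = 727, and d mod 4 = 3.
d = 3 mod 4, not 1 (O_K = Z[sqrt(d)]), so disc(K) = 4d = 4 * (727) = 2908

2908


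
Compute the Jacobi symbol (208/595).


Compute (208/595) via quadratic reciprocity:
  pull out 2: (2/595) = -1  (since 595 mod 8 = 3)
  pull out 2: (2/595) = -1  (since 595 mod 8 = 3)
  pull out 2: (2/595) = -1  (since 595 mod 8 = 3)
  pull out 2: (2/595) = -1  (since 595 mod 8 = 3)
  reciprocity: (13/595) -> +(595/13)
  reduce: (10/13)
  pull out 2: (2/13) = -1  (since 13 mod 8 = 5)
  reciprocity: (5/13) -> +(13/5)
  reduce: (3/5)
  reciprocity: (3/5) -> +(5/3)
  reduce: (2/3)
  pull out 2: (2/3) = -1  (since 3 mod 8 = 3)
  (1/3) = 1
Product of signs = 1

1


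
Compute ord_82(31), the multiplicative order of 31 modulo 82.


We want ord_82(31), the smallest k >= 1 with 31^k = 1 mod 82.
n = 82 = 2 * 41, phi(82) = 40; the order divides phi(n).
Divisors of 40: 1, 2, 4, 5, 8, 10, 20, 40
Repeated squaring mod 82: 31^1 = 31, 31^2 = 59, 31^4 = 37, 31^8 = 57, 31^16 = 51, 31^32 = 59
Test divisors in increasing order:
  k=1: 31^1 = 31 mod 82
  k=2: 31^2 = 59 mod 82
  k=4: 31^4 = 37 mod 82
  k=5: 31^5 = 37 * 31 = 81 mod 82
  k=8: 31^8 = 57 mod 82
  k=10: 31^10 = 57 * 59 = 1 mod 82  <- first divisor giving 1
Order = 10

10


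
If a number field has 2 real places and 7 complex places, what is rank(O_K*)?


By Dirichlet's unit theorem:
rank = r1 + r2 - 1
= 2 + 7 - 1
= 8

8


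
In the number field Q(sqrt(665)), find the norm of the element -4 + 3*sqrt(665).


N(a + b*sqrt(d)) = a^2 - d*b^2
= (-4)^2 - (665)*(3)^2
= 16 - 5985
= -5969

-5969


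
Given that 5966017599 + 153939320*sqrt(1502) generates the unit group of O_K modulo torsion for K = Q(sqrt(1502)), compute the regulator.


epsilon = 5966017599 + 153939320*sqrt(1502)
= 1.1932e+10
R = ln(1.1932e+10)
= 23.2025

23.2025


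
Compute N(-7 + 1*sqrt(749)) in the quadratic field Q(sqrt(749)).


N(a + b*sqrt(d)) = a^2 - d*b^2
= (-7)^2 - (749)*(1)^2
= 49 - 749
= -700

-700


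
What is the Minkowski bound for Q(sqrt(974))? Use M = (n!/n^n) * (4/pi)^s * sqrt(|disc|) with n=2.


d = 974, d mod 4 = 2, so disc(K) = 4d = 3896; |disc(K)| = 3896
Real quadratic field, so n = 2, s = r2 = 0, r1 = 2
M = (n!/n^n) * (4/pi)^s * sqrt(|disc(K)|) = (2!/2^2) * (4/pi)^0 * sqrt(3896)
= 0.5 * 1.000000 * 62.417946
= 31.2090

31.2090


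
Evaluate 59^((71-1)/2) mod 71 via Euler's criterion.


p = 71 is prime and the exponent is (p-1)/2 = 35, so by Euler's criterion 59^35 = (59/71) = +1 or -1 mod 71.
Compute by square-and-multiply:
  35 = 32 + 2 + 1 (binary 100011)
  Repeated squaring mod 71: 59^1 = 59, 59^2 = 2, 59^4 = 4, 59^8 = 16, 59^16 = 43, 59^32 = 3
  59^35 = 59^32 * 59^2 * 59^1 = 3 * 2 * 59 mod 71
    3 * 2 = 6 = 6 mod 71
    6 * 59 = 354 = 70 mod 71
  59^35 = 70 mod 71
Result 70 = p - 1 = -1 mod 71: 59 is a quadratic non-residue mod 71. As a residue in [0, p-1] the value is 70.
59^35 mod 71 = 70

70


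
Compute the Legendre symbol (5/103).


p = 103 is prime, so compute (5/103) with the reciprocity algorithm (Jacobi-symbol steps: pull out 2s via (2/n), flip via reciprocity, reduce):
  reciprocity: (5/103) -> +(103/5)
  reduce: (3/5)
  reciprocity: (3/5) -> +(5/3)
  reduce: (2/3)
  pull out 2: (2/3) = -1  (since 3 mod 8 = 3)
  (1/3) = 1
Product of signs = -1
(5/103) = -1

-1


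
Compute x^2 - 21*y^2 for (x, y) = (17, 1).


x^2 - d*y^2
= 17^2 - 21*1^2
= 289 - 21
= 268

268


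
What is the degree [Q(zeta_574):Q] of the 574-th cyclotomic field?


The degree equals Euler's totient phi(574).
574 = 2 * 7 * 41
phi(574) = 240

240


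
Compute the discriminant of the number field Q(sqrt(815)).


For K = Q(sqrt(d)) with d squarefree: disc(K) = d if d = 1 mod 4, and disc(K) = 4d if d = 2 or 3 mod 4.
Here d = 815, and d mod 4 = 3.
d = 3 mod 4, not 1 (O_K = Z[sqrt(d)]), so disc(K) = 4d = 4 * (815) = 3260

3260


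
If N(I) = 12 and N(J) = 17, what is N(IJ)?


N(IJ) = N(I) * N(J)
= 12 * 17
= 204

204


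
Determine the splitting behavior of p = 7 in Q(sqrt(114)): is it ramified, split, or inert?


K = Q(sqrt(114)). Since d mod 4 = 2, disc(K) = 456.
Check p | disc: 456 mod 7 = 1.
p does not divide disc. Compute Legendre symbol (d/p):
2^((7-1)/2) mod 7 = 1
(d/p) = 1, so p splits: (p) = P*P' with e=1, f=1, g=2.
Therefore p is split.

split


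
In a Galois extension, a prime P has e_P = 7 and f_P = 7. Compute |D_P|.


|D_P| = e * f
= 7 * 7
= 49

49


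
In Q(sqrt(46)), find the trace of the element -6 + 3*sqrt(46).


Tr(a + b*sqrt(d)) = (a + b*sqrt(d)) + (a - b*sqrt(d)) = 2a
= 2 * (-6)
= -12

-12


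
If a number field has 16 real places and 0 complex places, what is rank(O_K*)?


By Dirichlet's unit theorem:
rank = r1 + r2 - 1
= 16 + 0 - 1
= 15

15


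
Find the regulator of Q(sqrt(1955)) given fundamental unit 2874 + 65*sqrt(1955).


epsilon = 2874 + 65*sqrt(1955)
= 5747.9998
R = ln(5747.9998)
= 8.6566

8.6566


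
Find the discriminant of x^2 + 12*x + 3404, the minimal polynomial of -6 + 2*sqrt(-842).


The element -6 + 2*sqrt(-842) has minimal polynomial:
x^2 + 12*x + 3404
Discriminant = (12)^2 - 4*(3404)
= 144 - 13616
= -13472

-13472


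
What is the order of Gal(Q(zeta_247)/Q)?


|Gal(Q(zeta_247)/Q)| = phi(247)
= 216

216


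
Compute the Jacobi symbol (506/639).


Compute (506/639) via quadratic reciprocity:
  pull out 2: (2/639) = +1  (since 639 mod 8 = 7)
  reciprocity: (253/639) -> +(639/253)
  reduce: (133/253)
  reciprocity: (133/253) -> +(253/133)
  reduce: (120/133)
  pull out 2: (2/133) = -1  (since 133 mod 8 = 5)
  pull out 2: (2/133) = -1  (since 133 mod 8 = 5)
  pull out 2: (2/133) = -1  (since 133 mod 8 = 5)
  reciprocity: (15/133) -> +(133/15)
  reduce: (13/15)
  reciprocity: (13/15) -> +(15/13)
  reduce: (2/13)
  pull out 2: (2/13) = -1  (since 13 mod 8 = 5)
  (1/13) = 1
Product of signs = 1

1


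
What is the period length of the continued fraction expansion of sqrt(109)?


Run the CF algorithm for sqrt(109).
a_0 = floor(sqrt(109)) = 10; set m_0=0, q_0=1.
Recurrence: m' = q*a - m,  q' = (d - m'^2)/q,  a' = floor((a_0 + m')/q').
  step 1: m=10, q=9, a=2
  step 2: m=8, q=5, a=3
  step 3: m=7, q=12, a=1
  step 4: m=5, q=7, a=2
  step 5: m=9, q=4, a=4
  step 6: m=7, q=15, a=1
  step 7: m=8, q=3, a=6
  step 8: m=10, q=3, a=6
  step 9: m=8, q=15, a=1
  step 10: m=7, q=4, a=4
  step 11: m=9, q=7, a=2
  step 12: m=5, q=12, a=1
  step 13: m=7, q=5, a=3
  step 14: m=8, q=9, a=2
  step 15: m=10, q=1, a=20
a_15 = 2*a_0 = 20, so the period closes here.
sqrt(109) = [10; 2, 3, 1, 2, 4, 1, 6, 6, 1, 4, 2, 1, 3, 2, 20]
Period length = 15

15


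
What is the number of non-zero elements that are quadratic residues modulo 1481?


For prime p, the number of non-zero quadratic residues is (p-1)/2.
= (1481-1)/2
= 740

740


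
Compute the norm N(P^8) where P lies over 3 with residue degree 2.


N(P^a) = p^(a*f)
= 3^(8*2)
= 3^16
= 43046721

43046721


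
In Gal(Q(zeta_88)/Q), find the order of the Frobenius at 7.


The Frobenius at p in Gal(Q(zeta_n)/Q) = (Z/nZ)* is the class of p, so its order is ord_88(7), the smallest k >= 1 with 7^k = 1 mod 88.
n = 88 = 2^3 * 11, phi(88) = 40; the order divides phi(n).
Divisors of 40: 1, 2, 4, 5, 8, 10, 20, 40
Repeated squaring mod 88: 7^1 = 7, 7^2 = 49, 7^4 = 25, 7^8 = 9, 7^16 = 81, 7^32 = 49
Test divisors in increasing order:
  k=1: 7^1 = 7 mod 88
  k=2: 7^2 = 49 mod 88
  k=4: 7^4 = 25 mod 88
  k=5: 7^5 = 25 * 7 = 87 mod 88
  k=8: 7^8 = 9 mod 88
  k=10: 7^10 = 9 * 49 = 1 mod 88  <- first divisor giving 1
Order = 10

10


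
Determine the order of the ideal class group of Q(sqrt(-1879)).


K = Q(sqrt(-1879)). d mod 4 = 1, so D = disc(K) = d = -1879
h(K) equals the number of primitive reduced positive-definite forms (a, b, c) = a*x^2 + b*x*y + c*y^2 with b^2 - 4ac = D,
where reduced means |b| <= a <= c, with b >= 0 whenever |b| = a or a = c, and primitive means gcd(a, b, c) = 1.
Reduced forces 3a^2 <= |D| = 1879, so 1 <= a <= 25; b must have the parity of D, and c = (b^2 - D)/(4a) must be an integer >= a.
Enumerate a = 1..25, b in [-a, a]:
  a=1: (1, 1, 470)  [1]
  a=2: (2, -1, 235), (2, 1, 235)  [2]
  a=3: none
  a=4: (4, -3, 118), (4, 3, 118)  [2]
  a=5: (5, -1, 94), (5, 1, 94)  [2]
  a=6: none
  a=7: (7, -5, 68), (7, 5, 68)  [2]
  a=8: (8, -3, 59), (8, 3, 59)  [2]
  a=9: none
  a=10: (10, -9, 49), (10, -1, 47), (10, 1, 47), (10, 9, 49)  [4]
  a=11..13: none
  a=14: (14, -9, 35), (14, -5, 34), (14, 5, 34), (14, 9, 35)  [4]
  a=15: none
  a=16: (16, -13, 32), (16, 13, 32)  [2]
  a=17: (17, -5, 28), (17, 5, 28)  [2]
  a=18..19: none
  a=20: (20, -19, 28), (20, -11, 25), (20, 11, 25), (20, 19, 28)  [4]
  a=21..25: none
Total reduced forms: 1 + 2 + 2 + 2 + 2 + 2 + 4 + 4 + 2 + 2 + 4 = 27
h = 27

27


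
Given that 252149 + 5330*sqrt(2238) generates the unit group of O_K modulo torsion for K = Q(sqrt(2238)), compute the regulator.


epsilon = 252149 + 5330*sqrt(2238)
= 504298.0000
R = ln(504298.0000)
= 13.1309

13.1309


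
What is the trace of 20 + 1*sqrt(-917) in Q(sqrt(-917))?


Tr(a + b*sqrt(d)) = (a + b*sqrt(d)) + (a - b*sqrt(d)) = 2a
= 2 * (20)
= 40

40


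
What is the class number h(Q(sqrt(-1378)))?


K = Q(sqrt(-1378)). d mod 4 = 2, so D = disc(K) = 4d = -5512
h(K) equals the number of primitive reduced positive-definite forms (a, b, c) = a*x^2 + b*x*y + c*y^2 with b^2 - 4ac = D,
where reduced means |b| <= a <= c, with b >= 0 whenever |b| = a or a = c, and primitive means gcd(a, b, c) = 1.
Reduced forces 3a^2 <= |D| = 5512, so 1 <= a <= 42; b must have the parity of D, and c = (b^2 - D)/(4a) must be an integer >= a.
Enumerate a = 1..42, b in [-a, a]:
  a=1: (1, 0, 1378)  [1]
  a=2: (2, 0, 689)  [1]
  a=3..6: none
  a=7: (7, -2, 197), (7, 2, 197)  [2]
  a=8..12: none
  a=13: (13, 0, 106)  [1]
  a=14: (14, -12, 101), (14, 12, 101)  [2]
  a=15..16: none
  a=17: (17, -8, 82), (17, 8, 82)  [2]
  a=18: none
  a=19: (19, -6, 73), (19, 6, 73)  [2]
  a=20..22: none
  a=23: (23, -10, 61), (23, 10, 61)  [2]
  a=24..25: none
  a=26: (26, 0, 53)  [1]
  a=27..33: none
  a=34: (34, -8, 41), (34, 8, 41)  [2]
  a=35..36: none
  a=37: (37, -36, 46), (37, 36, 46)  [2]
  a=38: (38, -32, 43), (38, 32, 43)  [2]
  a=39..42: none
Total reduced forms: 1 + 1 + 2 + 1 + 2 + 2 + 2 + 2 + 1 + 2 + 2 + 2 = 20
h = 20

20


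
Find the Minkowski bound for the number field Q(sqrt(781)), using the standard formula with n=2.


d = 781, d mod 4 = 1, so disc(K) = d = 781; |disc(K)| = 781
Real quadratic field, so n = 2, s = r2 = 0, r1 = 2
M = (n!/n^n) * (4/pi)^s * sqrt(|disc(K)|) = (2!/2^2) * (4/pi)^0 * sqrt(781)
= 0.5 * 1.000000 * 27.946377
= 13.9732

13.9732


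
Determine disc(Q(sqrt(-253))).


For K = Q(sqrt(d)) with d squarefree: disc(K) = d if d = 1 mod 4, and disc(K) = 4d if d = 2 or 3 mod 4.
Here d = -253, and d mod 4 = 3.
d = 3 mod 4, not 1 (O_K = Z[sqrt(d)]), so disc(K) = 4d = 4 * (-253) = -1012

-1012


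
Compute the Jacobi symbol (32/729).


Compute (32/729) via quadratic reciprocity:
  pull out 2: (2/729) = +1  (since 729 mod 8 = 1)
  pull out 2: (2/729) = +1  (since 729 mod 8 = 1)
  pull out 2: (2/729) = +1  (since 729 mod 8 = 1)
  pull out 2: (2/729) = +1  (since 729 mod 8 = 1)
  pull out 2: (2/729) = +1  (since 729 mod 8 = 1)
  (1/729) = 1
Product of signs = 1

1


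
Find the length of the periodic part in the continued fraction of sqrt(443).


Run the CF algorithm for sqrt(443).
a_0 = floor(sqrt(443)) = 21; set m_0=0, q_0=1.
Recurrence: m' = q*a - m,  q' = (d - m'^2)/q,  a' = floor((a_0 + m')/q').
  step 1: m=21, q=2, a=21
  step 2: m=21, q=1, a=42
a_2 = 2*a_0 = 42, so the period closes here.
sqrt(443) = [21; 21, 42]
Period length = 2

2


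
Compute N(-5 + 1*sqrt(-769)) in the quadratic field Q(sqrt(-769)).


N(a + b*sqrt(d)) = a^2 - d*b^2
= (-5)^2 - (-769)*(1)^2
= 25 + 769
= 794

794


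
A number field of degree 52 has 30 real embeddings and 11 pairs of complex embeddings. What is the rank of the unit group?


By Dirichlet's unit theorem:
rank = r1 + r2 - 1
= 30 + 11 - 1
= 40

40


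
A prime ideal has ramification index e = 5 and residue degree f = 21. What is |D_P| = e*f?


|D_P| = e * f
= 5 * 21
= 105

105


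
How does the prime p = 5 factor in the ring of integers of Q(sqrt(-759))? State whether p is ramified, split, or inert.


K = Q(sqrt(-759)). Since d mod 4 = 1, disc(K) = -759.
Check p | disc: -759 mod 5 = 1.
p does not divide disc. Compute Legendre symbol (d/p):
1^((5-1)/2) mod 5 = 1
(d/p) = 1, so p splits: (p) = P*P' with e=1, f=1, g=2.
Therefore p is split.

split


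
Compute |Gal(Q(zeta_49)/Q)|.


|Gal(Q(zeta_49)/Q)| = phi(49)
= 42

42


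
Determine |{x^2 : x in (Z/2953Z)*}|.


For prime p, the number of non-zero quadratic residues is (p-1)/2.
= (2953-1)/2
= 1476

1476


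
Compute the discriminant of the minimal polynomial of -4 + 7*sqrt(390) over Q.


The element -4 + 7*sqrt(390) has minimal polynomial:
x^2 + 8*x - 19094
Discriminant = (8)^2 - 4*(-19094)
= 64 + 76376
= 76440

76440


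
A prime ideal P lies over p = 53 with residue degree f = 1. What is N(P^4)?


N(P^a) = p^(a*f)
= 53^(4*1)
= 53^4
= 7890481

7890481


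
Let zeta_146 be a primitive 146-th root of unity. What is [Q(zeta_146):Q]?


The degree equals Euler's totient phi(146).
146 = 2 * 73
phi(146) = 72

72


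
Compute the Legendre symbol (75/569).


p = 569 is prime, so compute (75/569) with the reciprocity algorithm (Jacobi-symbol steps: pull out 2s via (2/n), flip via reciprocity, reduce):
  reciprocity: (75/569) -> +(569/75)
  reduce: (44/75)
  pull out 2: (2/75) = -1  (since 75 mod 8 = 3)
  pull out 2: (2/75) = -1  (since 75 mod 8 = 3)
  reciprocity: (11/75) -> -(75/11)
  reduce: (9/11)
  reciprocity: (9/11) -> +(11/9)
  reduce: (2/9)
  pull out 2: (2/9) = +1  (since 9 mod 8 = 1)
  (1/9) = 1
Product of signs = -1
(75/569) = -1

-1


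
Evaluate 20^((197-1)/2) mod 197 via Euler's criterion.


p = 197 is prime and the exponent is (p-1)/2 = 98, so by Euler's criterion 20^98 = (20/197) = +1 or -1 mod 197.
Compute by square-and-multiply:
  98 = 64 + 32 + 2 (binary 1100010)
  Repeated squaring mod 197: 20^1 = 20, 20^2 = 6, 20^4 = 36, 20^8 = 114, 20^16 = 191, 20^32 = 36, 20^64 = 114
  20^98 = 20^64 * 20^32 * 20^2 = 114 * 36 * 6 mod 197
    114 * 36 = 4104 = 164 mod 197
    164 * 6 = 984 = 196 mod 197
  20^98 = 196 mod 197
Result 196 = p - 1 = -1 mod 197: 20 is a quadratic non-residue mod 197. As a residue in [0, p-1] the value is 196.
20^98 mod 197 = 196

196


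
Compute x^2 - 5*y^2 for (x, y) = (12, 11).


x^2 - d*y^2
= 12^2 - 5*11^2
= 144 - 605
= -461

-461


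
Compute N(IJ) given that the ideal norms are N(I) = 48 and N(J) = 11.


N(IJ) = N(I) * N(J)
= 48 * 11
= 528

528


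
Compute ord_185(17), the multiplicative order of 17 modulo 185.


We want ord_185(17), the smallest k >= 1 with 17^k = 1 mod 185.
n = 185 = 5 * 37, phi(185) = 144; the order divides phi(n).
Divisors of 144: 1, 2, 3, 4, 6, 8, 9, 12, 16, 18, 24, 36, 48, 72, 144
Repeated squaring mod 185: 17^1 = 17, 17^2 = 104, 17^4 = 86, 17^8 = 181, 17^16 = 16, 17^32 = 71, 17^64 = 46, 17^128 = 81
Test divisors in increasing order:
  k=1: 17^1 = 17 mod 185
  k=2: 17^2 = 104 mod 185
  k=3: 17^3 = 104 * 17 = 103 mod 185
  k=4: 17^4 = 86 mod 185
  k=6: 17^6 = 86 * 104 = 64 mod 185
  k=8: 17^8 = 181 mod 185
  k=9: 17^9 = 181 * 17 = 117 mod 185
  k=12: 17^12 = 181 * 86 = 26 mod 185
  k=16: 17^16 = 16 mod 185
  k=18: 17^18 = 16 * 104 = 184 mod 185
  k=24: 17^24 = 16 * 181 = 121 mod 185
  k=36: 17^36 = 71 * 86 = 1 mod 185  <- first divisor giving 1
Order = 36

36


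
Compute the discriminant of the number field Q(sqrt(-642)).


For K = Q(sqrt(d)) with d squarefree: disc(K) = d if d = 1 mod 4, and disc(K) = 4d if d = 2 or 3 mod 4.
Here d = -642, and d mod 4 = 2.
d = 2 mod 4, not 1 (O_K = Z[sqrt(d)]), so disc(K) = 4d = 4 * (-642) = -2568

-2568


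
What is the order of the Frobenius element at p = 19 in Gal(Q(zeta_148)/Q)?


The Frobenius at p in Gal(Q(zeta_n)/Q) = (Z/nZ)* is the class of p, so its order is ord_148(19), the smallest k >= 1 with 19^k = 1 mod 148.
n = 148 = 2^2 * 37, phi(148) = 72; the order divides phi(n).
Divisors of 72: 1, 2, 3, 4, 6, 8, 9, 12, 18, 24, 36, 72
Repeated squaring mod 148: 19^1 = 19, 19^2 = 65, 19^4 = 81, 19^8 = 49, 19^16 = 33, 19^32 = 53, 19^64 = 145
Test divisors in increasing order:
  k=1: 19^1 = 19 mod 148
  k=2: 19^2 = 65 mod 148
  k=3: 19^3 = 65 * 19 = 51 mod 148
  k=4: 19^4 = 81 mod 148
  k=6: 19^6 = 81 * 65 = 85 mod 148
  k=8: 19^8 = 49 mod 148
  k=9: 19^9 = 49 * 19 = 43 mod 148
  k=12: 19^12 = 49 * 81 = 121 mod 148
  k=18: 19^18 = 33 * 65 = 73 mod 148
  k=24: 19^24 = 33 * 49 = 137 mod 148
  k=36: 19^36 = 53 * 81 = 1 mod 148  <- first divisor giving 1
Order = 36

36


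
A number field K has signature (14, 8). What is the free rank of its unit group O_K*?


By Dirichlet's unit theorem:
rank = r1 + r2 - 1
= 14 + 8 - 1
= 21

21


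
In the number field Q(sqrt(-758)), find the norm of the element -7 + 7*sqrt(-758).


N(a + b*sqrt(d)) = a^2 - d*b^2
= (-7)^2 - (-758)*(7)^2
= 49 + 37142
= 37191

37191


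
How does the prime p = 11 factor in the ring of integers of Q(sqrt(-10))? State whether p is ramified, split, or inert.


K = Q(sqrt(-10)). Since d mod 4 = 2, disc(K) = -40.
Check p | disc: -40 mod 11 = 4.
p does not divide disc. Compute Legendre symbol (d/p):
1^((11-1)/2) mod 11 = 1
(d/p) = 1, so p splits: (p) = P*P' with e=1, f=1, g=2.
Therefore p is split.

split


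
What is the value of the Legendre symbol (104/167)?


p = 167 is prime, so compute (104/167) with the reciprocity algorithm (Jacobi-symbol steps: pull out 2s via (2/n), flip via reciprocity, reduce):
  pull out 2: (2/167) = +1  (since 167 mod 8 = 7)
  pull out 2: (2/167) = +1  (since 167 mod 8 = 7)
  pull out 2: (2/167) = +1  (since 167 mod 8 = 7)
  reciprocity: (13/167) -> +(167/13)
  reduce: (11/13)
  reciprocity: (11/13) -> +(13/11)
  reduce: (2/11)
  pull out 2: (2/11) = -1  (since 11 mod 8 = 3)
  (1/11) = 1
Product of signs = -1
(104/167) = -1

-1


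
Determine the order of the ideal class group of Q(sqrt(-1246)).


K = Q(sqrt(-1246)). d mod 4 = 2, so D = disc(K) = 4d = -4984
h(K) equals the number of primitive reduced positive-definite forms (a, b, c) = a*x^2 + b*x*y + c*y^2 with b^2 - 4ac = D,
where reduced means |b| <= a <= c, with b >= 0 whenever |b| = a or a = c, and primitive means gcd(a, b, c) = 1.
Reduced forces 3a^2 <= |D| = 4984, so 1 <= a <= 40; b must have the parity of D, and c = (b^2 - D)/(4a) must be an integer >= a.
Enumerate a = 1..40, b in [-a, a]:
  a=1: (1, 0, 1246)  [1]
  a=2: (2, 0, 623)  [1]
  a=3..4: none
  a=5: (5, -4, 250), (5, 4, 250)  [2]
  a=6: none
  a=7: (7, 0, 178)  [1]
  a=8..9: none
  a=10: (10, -4, 125), (10, 4, 125)  [2]
  a=11..13: none
  a=14: (14, 0, 89)  [1]
  a=15..24: none
  a=25: (25, -4, 50), (25, 4, 50)  [2]
  a=26..28: none
  a=29: (29, -2, 43), (29, 2, 43)  [2]
  a=30: none
  a=31: (31, -10, 41), (31, 10, 41)  [2]
  a=32..34: none
  a=35: (35, -14, 37), (35, 14, 37)  [2]
  a=36..40: none
Total reduced forms: 1 + 1 + 2 + 1 + 2 + 1 + 2 + 2 + 2 + 2 = 16
h = 16

16


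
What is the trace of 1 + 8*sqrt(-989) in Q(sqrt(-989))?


Tr(a + b*sqrt(d)) = (a + b*sqrt(d)) + (a - b*sqrt(d)) = 2a
= 2 * (1)
= 2

2


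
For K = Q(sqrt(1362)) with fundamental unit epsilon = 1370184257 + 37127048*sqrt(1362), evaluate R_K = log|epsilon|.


epsilon = 1370184257 + 37127048*sqrt(1362)
= 2.7404e+09
R = ln(2.7404e+09)
= 21.7314

21.7314


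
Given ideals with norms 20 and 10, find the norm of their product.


N(IJ) = N(I) * N(J)
= 20 * 10
= 200

200


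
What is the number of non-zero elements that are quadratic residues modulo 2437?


For prime p, the number of non-zero quadratic residues is (p-1)/2.
= (2437-1)/2
= 1218

1218


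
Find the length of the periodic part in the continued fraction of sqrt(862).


Run the CF algorithm for sqrt(862).
a_0 = floor(sqrt(862)) = 29; set m_0=0, q_0=1.
Recurrence: m' = q*a - m,  q' = (d - m'^2)/q,  a' = floor((a_0 + m')/q').
  step 1: m=29, q=21, a=2
  step 2: m=13, q=33, a=1
  step 3: m=20, q=14, a=3
  step 4: m=22, q=27, a=1
  step 5: m=5, q=31, a=1
  step 6: m=26, q=6, a=9
  step 7: m=28, q=13, a=4
  step 8: m=24, q=22, a=2
  step 9: m=20, q=21, a=2
  step 10: m=22, q=18, a=2
  step 11: m=14, q=37, a=1
  step 12: m=23, q=9, a=5
  step 13: m=22, q=42, a=1
  step 14: m=20, q=11, a=4
  step 15: m=24, q=26, a=2
  step 16: m=28, q=3, a=19
  step 17: m=29, q=7, a=8
  step 18: m=27, q=19, a=2
  step 19: m=11, q=39, a=1
  step 20: m=28, q=2, a=28
  step 21: m=28, q=39, a=1
  step 22: m=11, q=19, a=2
  step 23: m=27, q=7, a=8
  step 24: m=29, q=3, a=19
  step 25: m=28, q=26, a=2
  step 26: m=24, q=11, a=4
  step 27: m=20, q=42, a=1
  step 28: m=22, q=9, a=5
  step 29: m=23, q=37, a=1
  step 30: m=14, q=18, a=2
  step 31: m=22, q=21, a=2
  step 32: m=20, q=22, a=2
  step 33: m=24, q=13, a=4
  step 34: m=28, q=6, a=9
  step 35: m=26, q=31, a=1
  step 36: m=5, q=27, a=1
  step 37: m=22, q=14, a=3
  step 38: m=20, q=33, a=1
  step 39: m=13, q=21, a=2
  step 40: m=29, q=1, a=58
a_40 = 2*a_0 = 58, so the period closes here.
sqrt(862) = [29; 2, 1, 3, 1, 1, 9, 4, 2, 2, 2, 1, 5, 1, 4, 2, 19, 8, 2, 1, 28, 1, 2, 8, 19, 2, 4, 1, 5, 1, 2, 2, 2, 4, 9, 1, 1, 3, 1, 2, 58]
Period length = 40

40


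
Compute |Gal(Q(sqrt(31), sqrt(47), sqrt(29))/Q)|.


The 3 square roots of distinct primes are multiplicatively independent over Q,
so [K:Q] = 2^3 and Gal(K/Q) is isomorphic to (Z/2Z)^3.
|Gal| = 2^3 = 8

8


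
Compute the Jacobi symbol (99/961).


Compute (99/961) via quadratic reciprocity:
  reciprocity: (99/961) -> +(961/99)
  reduce: (70/99)
  pull out 2: (2/99) = -1  (since 99 mod 8 = 3)
  reciprocity: (35/99) -> -(99/35)
  reduce: (29/35)
  reciprocity: (29/35) -> +(35/29)
  reduce: (6/29)
  pull out 2: (2/29) = -1  (since 29 mod 8 = 5)
  reciprocity: (3/29) -> +(29/3)
  reduce: (2/3)
  pull out 2: (2/3) = -1  (since 3 mod 8 = 3)
  (1/3) = 1
Product of signs = 1

1


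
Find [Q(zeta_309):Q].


The degree equals Euler's totient phi(309).
309 = 3 * 103
phi(309) = 204

204


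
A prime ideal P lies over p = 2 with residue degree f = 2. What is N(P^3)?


N(P^a) = p^(a*f)
= 2^(3*2)
= 2^6
= 64

64


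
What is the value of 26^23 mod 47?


p = 47 is prime and the exponent is (p-1)/2 = 23, so by Euler's criterion 26^23 = (26/47) = +1 or -1 mod 47.
Compute by square-and-multiply:
  23 = 16 + 4 + 2 + 1 (binary 10111)
  Repeated squaring mod 47: 26^1 = 26, 26^2 = 18, 26^4 = 42, 26^8 = 25, 26^16 = 14
  26^23 = 26^16 * 26^4 * 26^2 * 26^1 = 14 * 42 * 18 * 26 mod 47
    14 * 42 = 588 = 24 mod 47
    24 * 18 = 432 = 9 mod 47
    9 * 26 = 234 = 46 mod 47
  26^23 = 46 mod 47
Result 46 = p - 1 = -1 mod 47: 26 is a quadratic non-residue mod 47. As a residue in [0, p-1] the value is 46.
26^23 mod 47 = 46

46


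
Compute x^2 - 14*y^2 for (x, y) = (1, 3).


x^2 - d*y^2
= 1^2 - 14*3^2
= 1 - 126
= -125

-125


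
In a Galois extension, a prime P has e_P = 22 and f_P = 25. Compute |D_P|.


|D_P| = e * f
= 22 * 25
= 550

550


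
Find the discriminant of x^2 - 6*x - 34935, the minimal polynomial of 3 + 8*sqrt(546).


The element 3 + 8*sqrt(546) has minimal polynomial:
x^2 - 6*x - 34935
Discriminant = (-6)^2 - 4*(-34935)
= 36 + 139740
= 139776

139776


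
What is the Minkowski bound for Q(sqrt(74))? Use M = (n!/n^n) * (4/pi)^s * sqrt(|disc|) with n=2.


d = 74, d mod 4 = 2, so disc(K) = 4d = 296; |disc(K)| = 296
Real quadratic field, so n = 2, s = r2 = 0, r1 = 2
M = (n!/n^n) * (4/pi)^s * sqrt(|disc(K)|) = (2!/2^2) * (4/pi)^0 * sqrt(296)
= 0.5 * 1.000000 * 17.204651
= 8.6023

8.6023


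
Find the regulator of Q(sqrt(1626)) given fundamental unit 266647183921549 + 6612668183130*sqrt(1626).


epsilon = 266647183921549 + 6612668183130*sqrt(1626)
= 5.3329e+14
R = ln(5.3329e+14)
= 33.9101

33.9101


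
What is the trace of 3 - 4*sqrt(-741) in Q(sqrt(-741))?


Tr(a + b*sqrt(d)) = (a + b*sqrt(d)) + (a - b*sqrt(d)) = 2a
= 2 * (3)
= 6

6


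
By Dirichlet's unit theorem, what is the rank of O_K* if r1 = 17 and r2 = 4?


By Dirichlet's unit theorem:
rank = r1 + r2 - 1
= 17 + 4 - 1
= 20

20


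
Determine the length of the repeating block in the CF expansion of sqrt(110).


Run the CF algorithm for sqrt(110).
a_0 = floor(sqrt(110)) = 10; set m_0=0, q_0=1.
Recurrence: m' = q*a - m,  q' = (d - m'^2)/q,  a' = floor((a_0 + m')/q').
  step 1: m=10, q=10, a=2
  step 2: m=10, q=1, a=20
a_2 = 2*a_0 = 20, so the period closes here.
sqrt(110) = [10; 2, 20]
Period length = 2

2


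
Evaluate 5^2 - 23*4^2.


x^2 - d*y^2
= 5^2 - 23*4^2
= 25 - 368
= -343

-343


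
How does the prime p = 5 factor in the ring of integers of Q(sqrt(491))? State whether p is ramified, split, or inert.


K = Q(sqrt(491)). Since d mod 4 = 3, disc(K) = 1964.
Check p | disc: 1964 mod 5 = 4.
p does not divide disc. Compute Legendre symbol (d/p):
1^((5-1)/2) mod 5 = 1
(d/p) = 1, so p splits: (p) = P*P' with e=1, f=1, g=2.
Therefore p is split.

split


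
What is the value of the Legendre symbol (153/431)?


p = 431 is prime, so compute (153/431) with the reciprocity algorithm (Jacobi-symbol steps: pull out 2s via (2/n), flip via reciprocity, reduce):
  reciprocity: (153/431) -> +(431/153)
  reduce: (125/153)
  reciprocity: (125/153) -> +(153/125)
  reduce: (28/125)
  pull out 2: (2/125) = -1  (since 125 mod 8 = 5)
  pull out 2: (2/125) = -1  (since 125 mod 8 = 5)
  reciprocity: (7/125) -> +(125/7)
  reduce: (6/7)
  pull out 2: (2/7) = +1  (since 7 mod 8 = 7)
  reciprocity: (3/7) -> -(7/3)
  reduce: (1/3)
  (1/3) = 1
Product of signs = -1
(153/431) = -1

-1


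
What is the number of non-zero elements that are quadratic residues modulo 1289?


For prime p, the number of non-zero quadratic residues is (p-1)/2.
= (1289-1)/2
= 644

644


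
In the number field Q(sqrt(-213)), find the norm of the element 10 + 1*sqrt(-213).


N(a + b*sqrt(d)) = a^2 - d*b^2
= (10)^2 - (-213)*(1)^2
= 100 + 213
= 313

313


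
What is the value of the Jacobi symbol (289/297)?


Compute (289/297) via quadratic reciprocity:
  reciprocity: (289/297) -> +(297/289)
  reduce: (8/289)
  pull out 2: (2/289) = +1  (since 289 mod 8 = 1)
  pull out 2: (2/289) = +1  (since 289 mod 8 = 1)
  pull out 2: (2/289) = +1  (since 289 mod 8 = 1)
  (1/289) = 1
Product of signs = 1

1


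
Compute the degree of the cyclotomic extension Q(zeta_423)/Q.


The degree equals Euler's totient phi(423).
423 = 3^2 * 47
phi(423) = 276

276


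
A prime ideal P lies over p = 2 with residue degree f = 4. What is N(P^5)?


N(P^a) = p^(a*f)
= 2^(5*4)
= 2^20
= 1048576

1048576


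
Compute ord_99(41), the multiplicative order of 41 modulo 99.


We want ord_99(41), the smallest k >= 1 with 41^k = 1 mod 99.
n = 99 = 3^2 * 11, phi(99) = 60; the order divides phi(n).
Divisors of 60: 1, 2, 3, 4, 5, 6, 10, 12, 15, 20, 30, 60
Repeated squaring mod 99: 41^1 = 41, 41^2 = 97, 41^4 = 4, 41^8 = 16, 41^16 = 58, 41^32 = 97
Test divisors in increasing order:
  k=1: 41^1 = 41 mod 99
  k=2: 41^2 = 97 mod 99
  k=3: 41^3 = 97 * 41 = 17 mod 99
  k=4: 41^4 = 4 mod 99
  k=5: 41^5 = 4 * 41 = 65 mod 99
  k=6: 41^6 = 4 * 97 = 91 mod 99
  k=10: 41^10 = 16 * 97 = 67 mod 99
  k=12: 41^12 = 16 * 4 = 64 mod 99
  k=15: 41^15 = 16 * 4 * 97 * 41 = 98 mod 99
  k=20: 41^20 = 58 * 4 = 34 mod 99
  k=30: 41^30 = 58 * 16 * 4 * 97 = 1 mod 99  <- first divisor giving 1
Order = 30

30


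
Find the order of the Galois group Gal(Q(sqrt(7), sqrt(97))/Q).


The 2 square roots of distinct primes are multiplicatively independent over Q,
so [K:Q] = 2^2 and Gal(K/Q) is isomorphic to (Z/2Z)^2.
|Gal| = 2^2 = 4

4


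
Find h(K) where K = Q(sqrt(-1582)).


K = Q(sqrt(-1582)). d mod 4 = 2, so D = disc(K) = 4d = -6328
h(K) equals the number of primitive reduced positive-definite forms (a, b, c) = a*x^2 + b*x*y + c*y^2 with b^2 - 4ac = D,
where reduced means |b| <= a <= c, with b >= 0 whenever |b| = a or a = c, and primitive means gcd(a, b, c) = 1.
Reduced forces 3a^2 <= |D| = 6328, so 1 <= a <= 45; b must have the parity of D, and c = (b^2 - D)/(4a) must be an integer >= a.
Enumerate a = 1..45, b in [-a, a]:
  a=1: (1, 0, 1582)  [1]
  a=2: (2, 0, 791)  [1]
  a=3..6: none
  a=7: (7, 0, 226)  [1]
  a=8..12: none
  a=13: (13, -4, 122), (13, 4, 122)  [2]
  a=14: (14, 0, 113)  [1]
  a=15..16: none
  a=17: (17, -8, 94), (17, 8, 94)  [2]
  a=18..25: none
  a=26: (26, -4, 61), (26, 4, 61)  [2]
  a=27..28: none
  a=29: (29, -20, 58), (29, 20, 58)  [2]
  a=30..33: none
  a=34: (34, -8, 47), (34, 8, 47)  [2]
  a=35..36: none
  a=37: (37, -6, 43), (37, 6, 43)  [2]
  a=38..45: none
Total reduced forms: 1 + 1 + 1 + 2 + 1 + 2 + 2 + 2 + 2 + 2 = 16
h = 16

16


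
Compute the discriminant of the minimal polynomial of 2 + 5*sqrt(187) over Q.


The element 2 + 5*sqrt(187) has minimal polynomial:
x^2 - 4*x - 4671
Discriminant = (-4)^2 - 4*(-4671)
= 16 + 18684
= 18700

18700


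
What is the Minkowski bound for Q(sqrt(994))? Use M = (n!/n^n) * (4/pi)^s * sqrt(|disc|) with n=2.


d = 994, d mod 4 = 2, so disc(K) = 4d = 3976; |disc(K)| = 3976
Real quadratic field, so n = 2, s = r2 = 0, r1 = 2
M = (n!/n^n) * (4/pi)^s * sqrt(|disc(K)|) = (2!/2^2) * (4/pi)^0 * sqrt(3976)
= 0.5 * 1.000000 * 63.055531
= 31.5278

31.5278


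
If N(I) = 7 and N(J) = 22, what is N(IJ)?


N(IJ) = N(I) * N(J)
= 7 * 22
= 154

154


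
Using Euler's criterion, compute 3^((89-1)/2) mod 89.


p = 89 is prime and the exponent is (p-1)/2 = 44, so by Euler's criterion 3^44 = (3/89) = +1 or -1 mod 89.
Compute by square-and-multiply:
  44 = 32 + 8 + 4 (binary 101100)
  Repeated squaring mod 89: 3^1 = 3, 3^2 = 9, 3^4 = 81, 3^8 = 64, 3^16 = 2, 3^32 = 4
  3^44 = 3^32 * 3^8 * 3^4 = 4 * 64 * 81 mod 89
    4 * 64 = 256 = 78 mod 89
    78 * 81 = 6318 = 88 mod 89
  3^44 = 88 mod 89
Result 88 = p - 1 = -1 mod 89: 3 is a quadratic non-residue mod 89. As a residue in [0, p-1] the value is 88.
3^44 mod 89 = 88

88


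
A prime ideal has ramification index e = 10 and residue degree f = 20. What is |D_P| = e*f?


|D_P| = e * f
= 10 * 20
= 200

200


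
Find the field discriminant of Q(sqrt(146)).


For K = Q(sqrt(d)) with d squarefree: disc(K) = d if d = 1 mod 4, and disc(K) = 4d if d = 2 or 3 mod 4.
Here d = 146, and d mod 4 = 2.
d = 2 mod 4, not 1 (O_K = Z[sqrt(d)]), so disc(K) = 4d = 4 * (146) = 584

584


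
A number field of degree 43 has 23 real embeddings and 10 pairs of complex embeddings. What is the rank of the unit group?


By Dirichlet's unit theorem:
rank = r1 + r2 - 1
= 23 + 10 - 1
= 32

32


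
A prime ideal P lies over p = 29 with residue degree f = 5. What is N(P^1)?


N(P^a) = p^(a*f)
= 29^(1*5)
= 29^5
= 20511149

20511149


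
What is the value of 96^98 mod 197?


p = 197 is prime and the exponent is (p-1)/2 = 98, so by Euler's criterion 96^98 = (96/197) = +1 or -1 mod 197.
Compute by square-and-multiply:
  98 = 64 + 32 + 2 (binary 1100010)
  Repeated squaring mod 197: 96^1 = 96, 96^2 = 154, 96^4 = 76, 96^8 = 63, 96^16 = 29, 96^32 = 53, 96^64 = 51
  96^98 = 96^64 * 96^32 * 96^2 = 51 * 53 * 154 mod 197
    51 * 53 = 2703 = 142 mod 197
    142 * 154 = 21868 = 1 mod 197
  96^98 = 1 mod 197
Result 1: 96 is a quadratic residue mod 197.
96^98 mod 197 = 1

1


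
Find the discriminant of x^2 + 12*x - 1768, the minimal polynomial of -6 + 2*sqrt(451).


The element -6 + 2*sqrt(451) has minimal polynomial:
x^2 + 12*x - 1768
Discriminant = (12)^2 - 4*(-1768)
= 144 + 7072
= 7216

7216


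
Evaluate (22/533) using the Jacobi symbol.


Compute (22/533) via quadratic reciprocity:
  pull out 2: (2/533) = -1  (since 533 mod 8 = 5)
  reciprocity: (11/533) -> +(533/11)
  reduce: (5/11)
  reciprocity: (5/11) -> +(11/5)
  reduce: (1/5)
  (1/5) = 1
Product of signs = -1

-1


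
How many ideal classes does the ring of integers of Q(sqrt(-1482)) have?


K = Q(sqrt(-1482)). d mod 4 = 2, so D = disc(K) = 4d = -5928
h(K) equals the number of primitive reduced positive-definite forms (a, b, c) = a*x^2 + b*x*y + c*y^2 with b^2 - 4ac = D,
where reduced means |b| <= a <= c, with b >= 0 whenever |b| = a or a = c, and primitive means gcd(a, b, c) = 1.
Reduced forces 3a^2 <= |D| = 5928, so 1 <= a <= 44; b must have the parity of D, and c = (b^2 - D)/(4a) must be an integer >= a.
Enumerate a = 1..44, b in [-a, a]:
  a=1: (1, 0, 1482)  [1]
  a=2: (2, 0, 741)  [1]
  a=3: (3, 0, 494)  [1]
  a=4..5: none
  a=6: (6, 0, 247)  [1]
  a=7: (7, -6, 213), (7, 6, 213)  [2]
  a=8..10: none
  a=11: (11, -10, 137), (11, 10, 137)  [2]
  a=12: none
  a=13: (13, 0, 114)  [1]
  a=14: (14, -8, 107), (14, 8, 107)  [2]
  a=15..18: none
  a=19: (19, 0, 78)  [1]
  a=20: none
  a=21: (21, -6, 71), (21, 6, 71)  [2]
  a=22: (22, -12, 69), (22, 12, 69)  [2]
  a=23: (23, -12, 66), (23, 12, 66)  [2]
  a=24..25: none
  a=26: (26, 0, 57)  [1]
  a=27..32: none
  a=33: (33, -12, 46), (33, 12, 46)  [2]
  a=34..37: none
  a=38: (38, 0, 39)  [1]
  a=39..41: none
  a=42: (42, -36, 43), (42, 36, 43)  [2]
  a=43..44: none
Total reduced forms: 1 + 1 + 1 + 1 + 2 + 2 + 1 + 2 + 1 + 2 + 2 + 2 + 1 + 2 + 1 + 2 = 24
h = 24

24


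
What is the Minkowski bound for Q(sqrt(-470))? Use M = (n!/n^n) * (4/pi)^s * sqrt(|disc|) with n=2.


d = -470, d mod 4 = 2, so disc(K) = 4d = -1880; |disc(K)| = 1880
Imaginary quadratic field, so n = 2, s = r2 = 1, r1 = 0
M = (n!/n^n) * (4/pi)^s * sqrt(|disc(K)|) = (2!/2^2) * (4/pi)^1 * sqrt(1880)
= 0.5 * 1.273240 * 43.358967
= 27.6032

27.6032


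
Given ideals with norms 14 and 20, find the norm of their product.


N(IJ) = N(I) * N(J)
= 14 * 20
= 280

280


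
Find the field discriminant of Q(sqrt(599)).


For K = Q(sqrt(d)) with d squarefree: disc(K) = d if d = 1 mod 4, and disc(K) = 4d if d = 2 or 3 mod 4.
Here d = 599, and d mod 4 = 3.
d = 3 mod 4, not 1 (O_K = Z[sqrt(d)]), so disc(K) = 4d = 4 * (599) = 2396

2396


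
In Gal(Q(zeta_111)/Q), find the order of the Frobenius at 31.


The Frobenius at p in Gal(Q(zeta_n)/Q) = (Z/nZ)* is the class of p, so its order is ord_111(31), the smallest k >= 1 with 31^k = 1 mod 111.
n = 111 = 3 * 37, phi(111) = 72; the order divides phi(n).
Divisors of 72: 1, 2, 3, 4, 6, 8, 9, 12, 18, 24, 36, 72
Repeated squaring mod 111: 31^1 = 31, 31^2 = 73, 31^4 = 1, 31^8 = 1, 31^16 = 1, 31^32 = 1, 31^64 = 1
Test divisors in increasing order:
  k=1: 31^1 = 31 mod 111
  k=2: 31^2 = 73 mod 111
  k=3: 31^3 = 73 * 31 = 43 mod 111
  k=4: 31^4 = 1 mod 111  <- first divisor giving 1
Order = 4

4


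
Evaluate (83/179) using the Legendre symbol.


p = 179 is prime, so compute (83/179) with the reciprocity algorithm (Jacobi-symbol steps: pull out 2s via (2/n), flip via reciprocity, reduce):
  reciprocity: (83/179) -> -(179/83)
  reduce: (13/83)
  reciprocity: (13/83) -> +(83/13)
  reduce: (5/13)
  reciprocity: (5/13) -> +(13/5)
  reduce: (3/5)
  reciprocity: (3/5) -> +(5/3)
  reduce: (2/3)
  pull out 2: (2/3) = -1  (since 3 mod 8 = 3)
  (1/3) = 1
Product of signs = 1
(83/179) = 1

1


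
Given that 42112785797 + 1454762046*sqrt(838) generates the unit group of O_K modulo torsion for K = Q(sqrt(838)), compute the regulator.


epsilon = 42112785797 + 1454762046*sqrt(838)
= 8.4226e+10
R = ln(8.4226e+10)
= 25.1568

25.1568


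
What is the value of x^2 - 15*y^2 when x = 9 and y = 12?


x^2 - d*y^2
= 9^2 - 15*12^2
= 81 - 2160
= -2079

-2079
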